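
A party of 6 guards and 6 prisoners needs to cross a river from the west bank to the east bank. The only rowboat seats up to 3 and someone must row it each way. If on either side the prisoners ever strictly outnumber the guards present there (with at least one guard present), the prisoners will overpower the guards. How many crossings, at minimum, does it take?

impossible

Following every safe sequence of crossings from the start, the most of the 12 that can be at the east bank as the rowboat arrives there on crossings 1, 3, 5 is 3, 5, 6 respectively; the best ever achieved is 6 of 12.
From crossing 7 on, no configuration arises that was not already reachable earlier: only 17 distinct safe configurations (who is on which side, and where the rowboat is) can ever be reached, none of them has everyone across, and every continuation just revisits them. They are: 0 guards + 0 prisoners across (rowboat back at the start); 0 guards + 1 prisoner across (rowboat there); 0 guards + 1 prisoner across (rowboat back at the start); 0 guards + 2 prisoners across (rowboat there); 0 guards + 2 prisoners across (rowboat back at the start); 0 guards + 3 prisoners across (rowboat there); 0 guards + 3 prisoners across (rowboat back at the start); 0 guards + 4 prisoners across (rowboat there); 0 guards + 4 prisoners across (rowboat back at the start); 0 guards + 5 prisoners across (rowboat there); 0 guards + 5 prisoners across (rowboat back at the start); 0 guards + 6 prisoners across (rowboat there); 1 guard + 1 prisoner across (rowboat there); 1 guard + 1 prisoner across (rowboat back at the start); 2 guards + 2 prisoners across (rowboat there); 2 guards + 2 prisoners across (rowboat back at the start); 3 guards + 3 prisoners across (rowboat there). So no valid plan exists.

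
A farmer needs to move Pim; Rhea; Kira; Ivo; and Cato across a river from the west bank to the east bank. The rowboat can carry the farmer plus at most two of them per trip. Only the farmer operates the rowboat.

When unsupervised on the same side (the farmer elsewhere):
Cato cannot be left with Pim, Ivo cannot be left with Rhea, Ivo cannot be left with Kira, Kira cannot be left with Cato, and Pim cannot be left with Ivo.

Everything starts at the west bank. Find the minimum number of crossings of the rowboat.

7

Counting alone: the farmer can take at most 2 across per trip to the east bank, so moving all 5 needs at least 3 loaded trips out, with a return between consecutive ones — at least 5 crossings.
The safety rule pushes this higher. Following every safe sequence of crossings, the most of the 5 that can be at the east bank as the rowboat arrives there on crossing 5 is 4 — never all 5.
So no plan with fewer than 7 crossings exists, and this one achieves 7:
1. Farmer goes to the east bank with Cato and Ivo.  [the west bank: Kira, Pim, Rhea | the east bank: Cato, Ivo]
2. Farmer goes back to the west bank alone.  [the west bank: Kira, Pim, Rhea | the east bank: Cato, Ivo]
3. Farmer goes to the east bank with Pim.  [the west bank: Kira, Rhea | the east bank: Cato, Ivo, Pim]
4. Farmer goes back to the west bank with Cato and Ivo.  [the west bank: Cato, Ivo, Kira, Rhea | the east bank: Pim]
5. Farmer goes to the east bank with Kira and Rhea.  [the west bank: Cato, Ivo | the east bank: Kira, Pim, Rhea]
6. Farmer goes back to the west bank alone.  [the west bank: Cato, Ivo | the east bank: Kira, Pim, Rhea]
7. Farmer goes to the east bank with Cato and Ivo.  [the west bank: — | the east bank: Cato, Ivo, Kira, Pim, Rhea]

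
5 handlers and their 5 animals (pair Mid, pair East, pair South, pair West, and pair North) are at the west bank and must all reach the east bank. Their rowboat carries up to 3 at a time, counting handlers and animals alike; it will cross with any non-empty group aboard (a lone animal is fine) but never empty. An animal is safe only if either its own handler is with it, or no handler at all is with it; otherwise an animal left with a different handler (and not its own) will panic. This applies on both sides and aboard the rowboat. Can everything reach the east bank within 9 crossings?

No

Counting alone: each trip to the east bank takes at most 3 across and each return brings at least 1 back, so after t trips out (and t−1 returns) at most 3t − (t−1) of the 10 are across; that first reaches 10 at t = 5, so at least 9 crossings are needed.
The safety rule pushes this higher. Following every safe sequence of crossings, the most of the 10 that can be at the east bank as the rowboat arrives there on crossing 9 is 9 — never all 10.
So the move cannot be finished within 9 crossings. (The shortest complete plan takes 11:)
1. animal Mid and handler Mid cross → the east bank.
2. handler Mid crosses ← the west bank.
3. animal East, animal South, and animal West cross → the east bank.
4. animal Mid crosses ← the west bank.
5. handler East, handler South, and handler West cross → the east bank.
6. animal East and handler East cross ← the west bank.
7. handler East, handler Mid, and handler North cross → the east bank.
8. animal South crosses ← the west bank.
9. animal East and animal Mid cross → the east bank.
10. animal Mid crosses ← the west bank.
11. animal Mid, animal North, and animal South cross → the east bank.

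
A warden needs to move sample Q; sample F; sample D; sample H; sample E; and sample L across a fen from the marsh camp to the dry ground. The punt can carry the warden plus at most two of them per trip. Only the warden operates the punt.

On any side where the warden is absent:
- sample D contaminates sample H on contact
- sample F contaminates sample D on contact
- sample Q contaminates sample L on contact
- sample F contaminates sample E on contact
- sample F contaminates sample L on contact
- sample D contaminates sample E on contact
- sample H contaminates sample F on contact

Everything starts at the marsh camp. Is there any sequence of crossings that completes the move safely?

No

Whatever the first load, the items left behind include a forbidden pair without the warden. No opening move is safe, so no plan exists.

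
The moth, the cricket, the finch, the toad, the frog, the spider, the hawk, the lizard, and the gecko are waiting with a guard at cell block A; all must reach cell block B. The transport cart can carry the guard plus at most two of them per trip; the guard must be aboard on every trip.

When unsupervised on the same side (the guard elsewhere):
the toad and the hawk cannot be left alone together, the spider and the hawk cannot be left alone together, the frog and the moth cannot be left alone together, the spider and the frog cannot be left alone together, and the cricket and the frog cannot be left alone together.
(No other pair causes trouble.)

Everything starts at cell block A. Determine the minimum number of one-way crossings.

Counting alone: the guard can take at most 2 across per trip to cell block B, so moving all 9 needs at least 5 loaded trips out, with a return between consecutive ones — at least 9 crossings.
The safety rule pushes this higher. Following every safe sequence of crossings, the most of the 9 that can be at cell block B as the transport cart arrives there on crossing 9 is 8 — never all 9.
So no plan with fewer than 11 crossings exists, and this one achieves 11:
1. Guard goes to cell block B with the frog and the hawk.  [cell block A: the cricket, the finch, the gecko, the lizard, the moth, the spider, the toad | cell block B: the frog, the hawk]
2. Guard goes back to cell block A alone.  [cell block A: the cricket, the finch, the gecko, the lizard, the moth, the spider, the toad | cell block B: the frog, the hawk]
3. Guard goes to cell block B with the moth.  [cell block A: the cricket, the finch, the gecko, the lizard, the spider, the toad | cell block B: the frog, the hawk, the moth]
4. Guard goes back to cell block A with the frog.  [cell block A: the cricket, the finch, the frog, the gecko, the lizard, the spider, the toad | cell block B: the hawk, the moth]
5. Guard goes to cell block B with the cricket and the spider.  [cell block A: the finch, the frog, the gecko, the lizard, the toad | cell block B: the cricket, the hawk, the moth, the spider]
6. Guard goes back to cell block A with the hawk.  [cell block A: the finch, the frog, the gecko, the hawk, the lizard, the toad | cell block B: the cricket, the moth, the spider]
7. Guard goes to cell block B with the finch and the toad.  [cell block A: the frog, the gecko, the hawk, the lizard | cell block B: the cricket, the finch, the moth, the spider, the toad]
8. Guard goes back to cell block A alone.  [cell block A: the frog, the gecko, the hawk, the lizard | cell block B: the cricket, the finch, the moth, the spider, the toad]
9. Guard goes to cell block B with the gecko and the lizard.  [cell block A: the frog, the hawk | cell block B: the cricket, the finch, the gecko, the lizard, the moth, the spider, the toad]
10. Guard goes back to cell block A alone.  [cell block A: the frog, the hawk | cell block B: the cricket, the finch, the gecko, the lizard, the moth, the spider, the toad]
11. Guard goes to cell block B with the frog and the hawk.  [cell block A: — | cell block B: the cricket, the finch, the frog, the gecko, the hawk, the lizard, the moth, the spider, the toad]

11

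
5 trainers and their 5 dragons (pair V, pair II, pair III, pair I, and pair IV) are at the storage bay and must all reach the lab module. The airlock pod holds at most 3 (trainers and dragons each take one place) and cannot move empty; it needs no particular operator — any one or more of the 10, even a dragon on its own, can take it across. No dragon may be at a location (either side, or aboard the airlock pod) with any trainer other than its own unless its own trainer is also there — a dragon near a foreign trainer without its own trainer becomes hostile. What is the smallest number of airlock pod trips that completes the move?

11

Counting alone: each trip to the lab module takes at most 3 across and each return brings at least 1 back, so after t trips out (and t−1 returns) at most 3t − (t−1) of the 10 are across; that first reaches 10 at t = 5, so at least 9 crossings are needed.
The safety rule pushes this higher. Following every safe sequence of crossings, the most of the 10 that can be at the lab module as the airlock pod arrives there on crossing 9 is 9 — never all 10.
So no plan with fewer than 11 crossings exists, and this one achieves 11:
1. dragon V and trainer V cross → the lab module.
2. trainer V crosses ← the storage bay.
3. dragon I, dragon II, and dragon III cross → the lab module.
4. dragon V crosses ← the storage bay.
5. trainer I, trainer II, and trainer III cross → the lab module.
6. dragon II and trainer II cross ← the storage bay.
7. trainer II, trainer IV, and trainer V cross → the lab module.
8. dragon III crosses ← the storage bay.
9. dragon II and dragon V cross → the lab module.
10. dragon V crosses ← the storage bay.
11. dragon III, dragon IV, and dragon V cross → the lab module.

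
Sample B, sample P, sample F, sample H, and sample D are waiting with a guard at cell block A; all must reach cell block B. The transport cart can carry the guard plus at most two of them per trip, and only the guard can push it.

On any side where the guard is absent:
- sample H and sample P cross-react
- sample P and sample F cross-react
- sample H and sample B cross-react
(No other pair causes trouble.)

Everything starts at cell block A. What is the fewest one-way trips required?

Counting alone: the guard can take at most 2 across per trip to cell block B, so moving all 5 needs at least 3 loaded trips out, with a return between consecutive ones — at least 5 crossings.
The plan below uses exactly 5 crossings, so it is optimal:
1. Guard goes to cell block B with sample B and sample P.
2. Guard goes back to cell block A alone.
3. Guard goes to cell block B with sample D.
4. Guard goes back to cell block A alone.
5. Guard goes to cell block B with sample F and sample H.

5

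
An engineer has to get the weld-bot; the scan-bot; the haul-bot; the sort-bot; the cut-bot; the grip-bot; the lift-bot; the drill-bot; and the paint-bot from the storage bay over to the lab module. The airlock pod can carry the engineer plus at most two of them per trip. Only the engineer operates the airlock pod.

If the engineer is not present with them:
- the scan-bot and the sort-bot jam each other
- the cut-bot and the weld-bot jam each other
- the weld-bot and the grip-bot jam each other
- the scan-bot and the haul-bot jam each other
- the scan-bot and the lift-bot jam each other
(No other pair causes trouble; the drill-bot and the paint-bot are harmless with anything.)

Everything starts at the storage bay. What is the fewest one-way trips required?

Counting alone: the engineer can take at most 2 across per trip to the lab module, so moving all 9 needs at least 5 loaded trips out, with a return between consecutive ones — at least 9 crossings.
The safety rule pushes this higher. Following every safe sequence of crossings, the most of the 9 that can be at the lab module as the airlock pod arrives there on crossing 9 is 8 — never all 9.
So no plan with fewer than 11 crossings exists, and this one achieves 11:
1. Engineer goes to the lab module with the scan-bot and the weld-bot.  [the storage bay: the cut-bot, the drill-bot, the grip-bot, the haul-bot, the lift-bot, the paint-bot, the sort-bot | the lab module: the scan-bot, the weld-bot]
2. Engineer goes back to the storage bay alone.  [the storage bay: the cut-bot, the drill-bot, the grip-bot, the haul-bot, the lift-bot, the paint-bot, the sort-bot | the lab module: the scan-bot, the weld-bot]
3. Engineer goes to the lab module with the haul-bot.  [the storage bay: the cut-bot, the drill-bot, the grip-bot, the lift-bot, the paint-bot, the sort-bot | the lab module: the haul-bot, the scan-bot, the weld-bot]
4. Engineer goes back to the storage bay with the scan-bot.  [the storage bay: the cut-bot, the drill-bot, the grip-bot, the lift-bot, the paint-bot, the scan-bot, the sort-bot | the lab module: the haul-bot, the weld-bot]
5. Engineer goes to the lab module with the lift-bot and the sort-bot.  [the storage bay: the cut-bot, the drill-bot, the grip-bot, the paint-bot, the scan-bot | the lab module: the haul-bot, the lift-bot, the sort-bot, the weld-bot]
6. Engineer goes back to the storage bay alone.  [the storage bay: the cut-bot, the drill-bot, the grip-bot, the paint-bot, the scan-bot | the lab module: the haul-bot, the lift-bot, the sort-bot, the weld-bot]
7. Engineer goes to the lab module with the cut-bot and the grip-bot.  [the storage bay: the drill-bot, the paint-bot, the scan-bot | the lab module: the cut-bot, the grip-bot, the haul-bot, the lift-bot, the sort-bot, the weld-bot]
8. Engineer goes back to the storage bay with the weld-bot.  [the storage bay: the drill-bot, the paint-bot, the scan-bot, the weld-bot | the lab module: the cut-bot, the grip-bot, the haul-bot, the lift-bot, the sort-bot]
9. Engineer goes to the lab module with the drill-bot and the paint-bot.  [the storage bay: the scan-bot, the weld-bot | the lab module: the cut-bot, the drill-bot, the grip-bot, the haul-bot, the lift-bot, the paint-bot, the sort-bot]
10. Engineer goes back to the storage bay alone.  [the storage bay: the scan-bot, the weld-bot | the lab module: the cut-bot, the drill-bot, the grip-bot, the haul-bot, the lift-bot, the paint-bot, the sort-bot]
11. Engineer goes to the lab module with the scan-bot and the weld-bot.  [the storage bay: — | the lab module: the cut-bot, the drill-bot, the grip-bot, the haul-bot, the lift-bot, the paint-bot, the scan-bot, the sort-bot, the weld-bot]

11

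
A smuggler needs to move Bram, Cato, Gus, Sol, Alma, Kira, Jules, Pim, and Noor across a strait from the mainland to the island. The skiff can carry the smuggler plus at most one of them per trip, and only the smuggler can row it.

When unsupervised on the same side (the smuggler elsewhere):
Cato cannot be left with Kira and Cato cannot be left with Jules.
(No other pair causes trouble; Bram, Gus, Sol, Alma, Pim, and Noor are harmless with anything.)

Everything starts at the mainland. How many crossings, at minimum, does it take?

19

Counting alone: the smuggler can take at most 1 across per trip to the island, so moving all 9 needs at least 9 loaded trips out, with a return between consecutive ones — at least 17 crossings.
The safety rule pushes this higher. Following every safe sequence of crossings, the most of the 9 that can be at the island as the skiff arrives there on crossing 17 is 8 — never all 9.
So no plan with fewer than 19 crossings exists, and this one achieves 19:
1. Smuggler goes to the island with Cato.  [the mainland: Alma, Bram, Gus, Jules, Kira, Noor, Pim, Sol | the island: Cato]
2. Smuggler goes back to the mainland alone.  [the mainland: Alma, Bram, Gus, Jules, Kira, Noor, Pim, Sol | the island: Cato]
3. Smuggler goes to the island with Bram.  [the mainland: Alma, Gus, Jules, Kira, Noor, Pim, Sol | the island: Bram, Cato]
4. Smuggler goes back to the mainland alone.  [the mainland: Alma, Gus, Jules, Kira, Noor, Pim, Sol | the island: Bram, Cato]
5. Smuggler goes to the island with Gus.  [the mainland: Alma, Jules, Kira, Noor, Pim, Sol | the island: Bram, Cato, Gus]
6. Smuggler goes back to the mainland alone.  [the mainland: Alma, Jules, Kira, Noor, Pim, Sol | the island: Bram, Cato, Gus]
7. Smuggler goes to the island with Sol.  [the mainland: Alma, Jules, Kira, Noor, Pim | the island: Bram, Cato, Gus, Sol]
8. Smuggler goes back to the mainland alone.  [the mainland: Alma, Jules, Kira, Noor, Pim | the island: Bram, Cato, Gus, Sol]
9. Smuggler goes to the island with Alma.  [the mainland: Jules, Kira, Noor, Pim | the island: Alma, Bram, Cato, Gus, Sol]
10. Smuggler goes back to the mainland alone.  [the mainland: Jules, Kira, Noor, Pim | the island: Alma, Bram, Cato, Gus, Sol]
11. Smuggler goes to the island with Kira.  [the mainland: Jules, Noor, Pim | the island: Alma, Bram, Cato, Gus, Kira, Sol]
12. Smuggler goes back to the mainland with Cato.  [the mainland: Cato, Jules, Noor, Pim | the island: Alma, Bram, Gus, Kira, Sol]
13. Smuggler goes to the island with Jules.  [the mainland: Cato, Noor, Pim | the island: Alma, Bram, Gus, Jules, Kira, Sol]
14. Smuggler goes back to the mainland alone.  [the mainland: Cato, Noor, Pim | the island: Alma, Bram, Gus, Jules, Kira, Sol]
15. Smuggler goes to the island with Pim.  [the mainland: Cato, Noor | the island: Alma, Bram, Gus, Jules, Kira, Pim, Sol]
16. Smuggler goes back to the mainland alone.  [the mainland: Cato, Noor | the island: Alma, Bram, Gus, Jules, Kira, Pim, Sol]
17. Smuggler goes to the island with Noor.  [the mainland: Cato | the island: Alma, Bram, Gus, Jules, Kira, Noor, Pim, Sol]
18. Smuggler goes back to the mainland alone.  [the mainland: Cato | the island: Alma, Bram, Gus, Jules, Kira, Noor, Pim, Sol]
19. Smuggler goes to the island with Cato.  [the mainland: — | the island: Alma, Bram, Cato, Gus, Jules, Kira, Noor, Pim, Sol]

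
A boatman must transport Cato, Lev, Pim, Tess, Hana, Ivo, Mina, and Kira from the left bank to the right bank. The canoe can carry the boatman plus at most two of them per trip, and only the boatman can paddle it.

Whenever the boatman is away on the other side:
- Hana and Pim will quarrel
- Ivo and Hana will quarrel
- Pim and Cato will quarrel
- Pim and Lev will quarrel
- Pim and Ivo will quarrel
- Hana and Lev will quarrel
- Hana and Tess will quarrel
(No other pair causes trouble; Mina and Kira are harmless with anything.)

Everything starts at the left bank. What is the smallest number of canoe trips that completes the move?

Counting alone: the boatman can take at most 2 across per trip to the right bank, so moving all 8 needs at least 4 loaded trips out, with a return between consecutive ones — at least 7 crossings.
The safety rule pushes this higher. Following every safe sequence of crossings, the most of the 8 that can be at the right bank as the canoe arrives there on crossings 7, 9, 11 is 5, 6, 7 respectively — never all 8.
So no plan with fewer than 13 crossings exists, and this one achieves 13:
1. Boatman goes to the right bank with Hana and Pim.  [the left bank: Cato, Ivo, Kira, Lev, Mina, Tess | the right bank: Hana, Pim]
2. Boatman goes back to the left bank with Pim.  [the left bank: Cato, Ivo, Kira, Lev, Mina, Pim, Tess | the right bank: Hana]
3. Boatman goes to the right bank with Cato and Pim.  [the left bank: Ivo, Kira, Lev, Mina, Tess | the right bank: Cato, Hana, Pim]
4. Boatman goes back to the left bank with Pim.  [the left bank: Ivo, Kira, Lev, Mina, Pim, Tess | the right bank: Cato, Hana]
5. Boatman goes to the right bank with Ivo and Lev.  [the left bank: Kira, Mina, Pim, Tess | the right bank: Cato, Hana, Ivo, Lev]
6. Boatman goes back to the left bank with Hana.  [the left bank: Hana, Kira, Mina, Pim, Tess | the right bank: Cato, Ivo, Lev]
7. Boatman goes to the right bank with Pim and Tess.  [the left bank: Hana, Kira, Mina | the right bank: Cato, Ivo, Lev, Pim, Tess]
8. Boatman goes back to the left bank with Pim.  [the left bank: Hana, Kira, Mina, Pim | the right bank: Cato, Ivo, Lev, Tess]
9. Boatman goes to the right bank with Mina and Pim.  [the left bank: Hana, Kira | the right bank: Cato, Ivo, Lev, Mina, Pim, Tess]
10. Boatman goes back to the left bank with Pim.  [the left bank: Hana, Kira, Pim | the right bank: Cato, Ivo, Lev, Mina, Tess]
11. Boatman goes to the right bank with Kira and Pim.  [the left bank: Hana | the right bank: Cato, Ivo, Kira, Lev, Mina, Pim, Tess]
12. Boatman goes back to the left bank with Pim.  [the left bank: Hana, Pim | the right bank: Cato, Ivo, Kira, Lev, Mina, Tess]
13. Boatman goes to the right bank with Hana and Pim.  [the left bank: — | the right bank: Cato, Hana, Ivo, Kira, Lev, Mina, Pim, Tess]

13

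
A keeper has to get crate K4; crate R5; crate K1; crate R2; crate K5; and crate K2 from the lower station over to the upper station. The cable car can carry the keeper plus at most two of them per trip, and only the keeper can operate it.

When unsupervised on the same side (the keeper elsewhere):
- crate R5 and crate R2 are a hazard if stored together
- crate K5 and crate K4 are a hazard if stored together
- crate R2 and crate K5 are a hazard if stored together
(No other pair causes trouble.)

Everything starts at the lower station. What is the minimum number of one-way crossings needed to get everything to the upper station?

Counting alone: the keeper can take at most 2 across per trip to the upper station, so moving all 6 needs at least 3 loaded trips out, with a return between consecutive ones — at least 5 crossings.
The plan below uses exactly 5 crossings, so it is optimal:
1. Keeper goes to the upper station with crate K4 and crate R2.
2. Keeper goes back to the lower station alone.
3. Keeper goes to the upper station with crate K1 and crate K2.
4. Keeper goes back to the lower station alone.
5. Keeper goes to the upper station with crate K5 and crate R5.

5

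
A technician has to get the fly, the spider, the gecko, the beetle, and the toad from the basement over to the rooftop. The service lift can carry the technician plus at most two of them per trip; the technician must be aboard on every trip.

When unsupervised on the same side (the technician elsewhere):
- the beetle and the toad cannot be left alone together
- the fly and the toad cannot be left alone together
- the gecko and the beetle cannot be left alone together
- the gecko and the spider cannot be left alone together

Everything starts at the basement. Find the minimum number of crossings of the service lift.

Counting alone: the technician can take at most 2 across per trip to the rooftop, so moving all 5 needs at least 3 loaded trips out, with a return between consecutive ones — at least 5 crossings.
The safety rule pushes this higher. Following every safe sequence of crossings, the most of the 5 that can be at the rooftop as the service lift arrives there on crossing 5 is 4 — never all 5.
So no plan with fewer than 7 crossings exists, and this one achieves 7:
1. Technician goes to the rooftop with the gecko and the toad.
2. Technician goes back to the basement alone.
3. Technician goes to the rooftop with the fly.
4. Technician goes back to the basement with the toad.
5. Technician goes to the rooftop with the beetle and the spider.
6. Technician goes back to the basement with the gecko.
7. Technician goes to the rooftop with the gecko and the toad.

7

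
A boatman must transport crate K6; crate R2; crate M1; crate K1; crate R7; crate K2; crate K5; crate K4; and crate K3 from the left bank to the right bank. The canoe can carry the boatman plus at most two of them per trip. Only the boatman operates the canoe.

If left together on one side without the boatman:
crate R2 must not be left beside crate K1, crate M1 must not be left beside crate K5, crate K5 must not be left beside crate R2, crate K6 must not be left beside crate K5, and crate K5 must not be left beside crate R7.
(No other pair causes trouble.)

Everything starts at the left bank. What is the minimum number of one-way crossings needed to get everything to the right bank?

11

Counting alone: the boatman can take at most 2 across per trip to the right bank, so moving all 9 needs at least 5 loaded trips out, with a return between consecutive ones — at least 9 crossings.
The safety rule pushes this higher. Following every safe sequence of crossings, the most of the 9 that can be at the right bank as the canoe arrives there on crossing 9 is 8 — never all 9.
So no plan with fewer than 11 crossings exists, and this one achieves 11:
1. Boatman goes to the right bank with crate K5 and crate R2.  [the left bank: crate K1, crate K2, crate K3, crate K4, crate K6, crate M1, crate R7 | the right bank: crate K5, crate R2]
2. Boatman goes back to the left bank with crate R2.  [the left bank: crate K1, crate K2, crate K3, crate K4, crate K6, crate M1, crate R2, crate R7 | the right bank: crate K5]
3. Boatman goes to the right bank with crate K6 and crate R2.  [the left bank: crate K1, crate K2, crate K3, crate K4, crate M1, crate R7 | the right bank: crate K5, crate K6, crate R2]
4. Boatman goes back to the left bank with crate K5.  [the left bank: crate K1, crate K2, crate K3, crate K4, crate K5, crate M1, crate R7 | the right bank: crate K6, crate R2]
5. Boatman goes to the right bank with crate M1 and crate R7.  [the left bank: crate K1, crate K2, crate K3, crate K4, crate K5 | the right bank: crate K6, crate M1, crate R2, crate R7]
6. Boatman goes back to the left bank alone.  [the left bank: crate K1, crate K2, crate K3, crate K4, crate K5 | the right bank: crate K6, crate M1, crate R2, crate R7]
7. Boatman goes to the right bank with crate K2.  [the left bank: crate K1, crate K3, crate K4, crate K5 | the right bank: crate K2, crate K6, crate M1, crate R2, crate R7]
8. Boatman goes back to the left bank alone.  [the left bank: crate K1, crate K3, crate K4, crate K5 | the right bank: crate K2, crate K6, crate M1, crate R2, crate R7]
9. Boatman goes to the right bank with crate K3 and crate K4.  [the left bank: crate K1, crate K5 | the right bank: crate K2, crate K3, crate K4, crate K6, crate M1, crate R2, crate R7]
10. Boatman goes back to the left bank alone.  [the left bank: crate K1, crate K5 | the right bank: crate K2, crate K3, crate K4, crate K6, crate M1, crate R2, crate R7]
11. Boatman goes to the right bank with crate K1 and crate K5.  [the left bank: — | the right bank: crate K1, crate K2, crate K3, crate K4, crate K5, crate K6, crate M1, crate R2, crate R7]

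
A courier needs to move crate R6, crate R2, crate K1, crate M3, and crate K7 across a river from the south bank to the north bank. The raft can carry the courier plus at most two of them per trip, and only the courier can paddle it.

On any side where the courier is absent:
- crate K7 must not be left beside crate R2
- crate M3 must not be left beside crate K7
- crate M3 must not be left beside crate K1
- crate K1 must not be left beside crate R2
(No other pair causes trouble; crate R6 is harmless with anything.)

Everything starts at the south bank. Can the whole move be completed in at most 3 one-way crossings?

Counting alone: the courier can take at most 2 across per trip to the north bank, so moving all 5 needs at least 3 loaded trips out, with a return between consecutive ones — at least 5 crossings.
Since 3 < 5, 3 crossings cannot be enough. (The shortest complete plan in fact takes 5:)
1. Courier goes to the north bank with crate M3 and crate R2.
2. Courier goes back to the south bank alone.
3. Courier goes to the north bank with crate R6.
4. Courier goes back to the south bank alone.
5. Courier goes to the north bank with crate K1 and crate K7.

No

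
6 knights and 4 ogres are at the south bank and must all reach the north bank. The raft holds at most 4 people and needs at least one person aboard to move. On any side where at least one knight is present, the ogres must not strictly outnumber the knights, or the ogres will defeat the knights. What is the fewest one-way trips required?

Counting alone: each trip to the north bank takes at most 4 across and each return brings at least 1 back, so after t trips out (and t−1 returns) at most 4t − (t−1) of the 10 are across; that first reaches 10 at t = 3, so at least 5 crossings are needed.
The plan below uses exactly 5 crossings, so it is optimal:
1. 4 ogres → the north bank.  (the south bank: 6K 0O; the north bank: 0K 4O)
2. 1 ogre ← the south bank.  (the south bank: 6K 1O; the north bank: 0K 3O)
3. 4 knights → the north bank.  (the south bank: 2K 1O; the north bank: 4K 3O)
4. 1 ogre ← the south bank.  (the south bank: 2K 2O; the north bank: 4K 2O)
5. 2 knights and 2 ogres → the north bank.  (the south bank: 0K 0O; the north bank: 6K 4O)

5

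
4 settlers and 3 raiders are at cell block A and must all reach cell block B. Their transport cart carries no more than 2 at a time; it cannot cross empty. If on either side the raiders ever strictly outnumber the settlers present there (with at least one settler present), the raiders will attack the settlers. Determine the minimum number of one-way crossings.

Counting alone: each trip to cell block B takes at most 2 across and each return brings at least 1 back, so after t trips out (and t−1 returns) at most 2t − (t−1) of the 7 are across; that first reaches 7 at t = 6, so at least 11 crossings are needed.
The plan below uses exactly 11 crossings, so it is optimal:
1. 2 raiders → cell block B.  (cell block A: 4S 1R; cell block B: 0S 2R)
2. 1 raider ← cell block A.  (cell block A: 4S 2R; cell block B: 0S 1R)
3. 2 raiders → cell block B.  (cell block A: 4S 0R; cell block B: 0S 3R)
4. 1 raider ← cell block A.  (cell block A: 4S 1R; cell block B: 0S 2R)
5. 2 settlers → cell block B.  (cell block A: 2S 1R; cell block B: 2S 2R)
6. 1 raider ← cell block A.  (cell block A: 2S 2R; cell block B: 2S 1R)
7. 1 settler and 1 raider → cell block B.  (cell block A: 1S 1R; cell block B: 3S 2R)
8. 1 settler ← cell block A.  (cell block A: 2S 1R; cell block B: 2S 2R)
9. 1 settler and 1 raider → cell block B.  (cell block A: 1S 0R; cell block B: 3S 3R)
10. 1 raider ← cell block A.  (cell block A: 1S 1R; cell block B: 3S 2R)
11. 1 settler and 1 raider → cell block B.  (cell block A: 0S 0R; cell block B: 4S 3R)

11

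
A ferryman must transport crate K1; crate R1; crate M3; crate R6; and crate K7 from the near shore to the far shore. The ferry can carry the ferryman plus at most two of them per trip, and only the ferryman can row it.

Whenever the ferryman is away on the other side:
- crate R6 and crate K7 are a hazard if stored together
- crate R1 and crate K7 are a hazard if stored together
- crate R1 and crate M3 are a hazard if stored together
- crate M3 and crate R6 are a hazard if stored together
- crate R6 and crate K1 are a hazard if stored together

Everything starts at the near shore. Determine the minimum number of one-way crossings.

Counting alone: the ferryman can take at most 2 across per trip to the far shore, so moving all 5 needs at least 3 loaded trips out, with a return between consecutive ones — at least 5 crossings.
The safety rule pushes this higher. Following every safe sequence of crossings, the most of the 5 that can be at the far shore as the ferry arrives there on crossing 5 is 4 — never all 5.
So no plan with fewer than 7 crossings exists, and this one achieves 7:
1. Ferryman goes to the far shore with crate R1 and crate R6.
2. Ferryman goes back to the near shore alone.
3. Ferryman goes to the far shore with crate K1.
4. Ferryman goes back to the near shore with crate R6.
5. Ferryman goes to the far shore with crate K7 and crate M3.
6. Ferryman goes back to the near shore with crate R1.
7. Ferryman goes to the far shore with crate R1 and crate R6.

7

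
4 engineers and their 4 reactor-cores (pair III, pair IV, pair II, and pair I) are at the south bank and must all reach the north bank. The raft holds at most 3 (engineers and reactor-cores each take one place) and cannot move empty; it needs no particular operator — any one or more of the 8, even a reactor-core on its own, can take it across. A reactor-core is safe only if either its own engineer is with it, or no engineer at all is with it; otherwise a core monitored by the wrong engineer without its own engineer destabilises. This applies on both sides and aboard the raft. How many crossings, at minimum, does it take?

9

Counting alone: each trip to the north bank takes at most 3 across and each return brings at least 1 back, so after t trips out (and t−1 returns) at most 3t − (t−1) of the 8 are across; that first reaches 8 at t = 4, so at least 7 crossings are needed.
The safety rule pushes this higher. Following every safe sequence of crossings, the most of the 8 that can be at the north bank as the raft arrives there on crossing 7 is 7 — never all 8.
So no plan with fewer than 9 crossings exists, and this one achieves 9:
1. engineer III and reactor-core III cross → the north bank.
2. engineer III crosses ← the south bank.
3. engineer III, engineer IV, and reactor-core IV cross → the north bank.
4. engineer III and reactor-core III cross ← the south bank.
5. engineer I, engineer II, and engineer III cross → the north bank.
6. reactor-core IV crosses ← the south bank.
7. reactor-core III and reactor-core IV cross → the north bank.
8. reactor-core III crosses ← the south bank.
9. reactor-core I, reactor-core II, and reactor-core III cross → the north bank.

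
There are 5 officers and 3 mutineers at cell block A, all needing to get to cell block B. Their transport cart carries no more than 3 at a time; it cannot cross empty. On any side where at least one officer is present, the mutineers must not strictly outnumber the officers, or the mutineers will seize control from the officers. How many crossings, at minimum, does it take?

7

Counting alone: each trip to cell block B takes at most 3 across and each return brings at least 1 back, so after t trips out (and t−1 returns) at most 3t − (t−1) of the 8 are across; that first reaches 8 at t = 4, so at least 7 crossings are needed.
The plan below uses exactly 7 crossings, so it is optimal:
1. 2 mutineers → cell block B.  (cell block A: 5O 1M; cell block B: 0O 2M)
2. 1 mutineer ← cell block A.  (cell block A: 5O 2M; cell block B: 0O 1M)
3. 2 officers and 1 mutineer → cell block B.  (cell block A: 3O 1M; cell block B: 2O 2M)
4. 1 mutineer ← cell block A.  (cell block A: 3O 2M; cell block B: 2O 1M)
5. 1 officer and 2 mutineers → cell block B.  (cell block A: 2O 0M; cell block B: 3O 3M)
6. 1 mutineer ← cell block A.  (cell block A: 2O 1M; cell block B: 3O 2M)
7. 2 officers and 1 mutineer → cell block B.  (cell block A: 0O 0M; cell block B: 5O 3M)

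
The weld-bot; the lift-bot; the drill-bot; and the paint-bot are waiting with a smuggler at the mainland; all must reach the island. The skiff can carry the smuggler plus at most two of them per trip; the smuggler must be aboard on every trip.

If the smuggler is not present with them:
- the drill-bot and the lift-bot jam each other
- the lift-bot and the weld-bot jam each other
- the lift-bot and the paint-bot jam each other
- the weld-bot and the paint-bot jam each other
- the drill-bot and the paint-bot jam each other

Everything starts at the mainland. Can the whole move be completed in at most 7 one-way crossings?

Yes

Yes — this plan uses 5 crossings (≤ 7):
1. Smuggler goes to the island with the lift-bot and the paint-bot.  [the mainland: the drill-bot, the weld-bot | the island: the lift-bot, the paint-bot]
2. Smuggler goes back to the mainland with the lift-bot.  [the mainland: the drill-bot, the lift-bot, the weld-bot | the island: the paint-bot]
3. Smuggler goes to the island with the drill-bot and the weld-bot.  [the mainland: the lift-bot | the island: the drill-bot, the paint-bot, the weld-bot]
4. Smuggler goes back to the mainland with the paint-bot.  [the mainland: the lift-bot, the paint-bot | the island: the drill-bot, the weld-bot]
5. Smuggler goes to the island with the lift-bot and the paint-bot.  [the mainland: — | the island: the drill-bot, the lift-bot, the paint-bot, the weld-bot]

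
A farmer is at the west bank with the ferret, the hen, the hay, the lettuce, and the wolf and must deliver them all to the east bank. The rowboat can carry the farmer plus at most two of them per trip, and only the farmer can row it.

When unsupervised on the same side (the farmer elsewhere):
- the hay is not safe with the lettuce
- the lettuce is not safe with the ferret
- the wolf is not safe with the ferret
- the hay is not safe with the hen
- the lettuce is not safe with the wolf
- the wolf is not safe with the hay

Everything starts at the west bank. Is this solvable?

Whatever the first load, the items left behind include a forbidden pair without the farmer. No opening move is safe, so no plan exists.

No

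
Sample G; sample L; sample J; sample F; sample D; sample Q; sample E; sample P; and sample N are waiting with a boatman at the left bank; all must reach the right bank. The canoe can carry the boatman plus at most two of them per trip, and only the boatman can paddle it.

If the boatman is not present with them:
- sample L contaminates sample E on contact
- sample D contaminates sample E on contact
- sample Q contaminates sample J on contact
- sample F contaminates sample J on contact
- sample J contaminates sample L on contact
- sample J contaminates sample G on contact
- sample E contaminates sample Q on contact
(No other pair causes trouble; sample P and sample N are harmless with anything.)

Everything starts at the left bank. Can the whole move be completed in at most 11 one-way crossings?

Yes

Yes — this plan uses 11 crossings (≤ 11):
1. Boatman goes to the right bank with sample E and sample J.  [the left bank: sample D, sample F, sample G, sample L, sample N, sample P, sample Q | the right bank: sample E, sample J]
2. Boatman goes back to the left bank alone.  [the left bank: sample D, sample F, sample G, sample L, sample N, sample P, sample Q | the right bank: sample E, sample J]
3. Boatman goes to the right bank with sample D.  [the left bank: sample F, sample G, sample L, sample N, sample P, sample Q | the right bank: sample D, sample E, sample J]
4. Boatman goes back to the left bank with sample E.  [the left bank: sample E, sample F, sample G, sample L, sample N, sample P, sample Q | the right bank: sample D, sample J]
5. Boatman goes to the right bank with sample L and sample Q.  [the left bank: sample E, sample F, sample G, sample N, sample P | the right bank: sample D, sample J, sample L, sample Q]
6. Boatman goes back to the left bank with sample J.  [the left bank: sample E, sample F, sample G, sample J, sample N, sample P | the right bank: sample D, sample L, sample Q]
7. Boatman goes to the right bank with sample F and sample G.  [the left bank: sample E, sample J, sample N, sample P | the right bank: sample D, sample F, sample G, sample L, sample Q]
8. Boatman goes back to the left bank alone.  [the left bank: sample E, sample J, sample N, sample P | the right bank: sample D, sample F, sample G, sample L, sample Q]
9. Boatman goes to the right bank with sample N and sample P.  [the left bank: sample E, sample J | the right bank: sample D, sample F, sample G, sample L, sample N, sample P, sample Q]
10. Boatman goes back to the left bank alone.  [the left bank: sample E, sample J | the right bank: sample D, sample F, sample G, sample L, sample N, sample P, sample Q]
11. Boatman goes to the right bank with sample E and sample J.  [the left bank: — | the right bank: sample D, sample E, sample F, sample G, sample J, sample L, sample N, sample P, sample Q]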